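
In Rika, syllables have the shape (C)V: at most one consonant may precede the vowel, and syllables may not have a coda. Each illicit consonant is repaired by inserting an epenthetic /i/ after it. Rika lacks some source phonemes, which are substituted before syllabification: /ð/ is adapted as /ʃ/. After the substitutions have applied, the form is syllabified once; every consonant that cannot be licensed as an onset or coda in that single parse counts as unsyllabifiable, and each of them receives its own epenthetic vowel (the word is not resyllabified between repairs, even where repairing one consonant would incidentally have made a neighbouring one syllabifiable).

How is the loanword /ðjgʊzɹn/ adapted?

ʃijigʊziɹini

Substitution: /ð/ → /ʃ/, giving /ʃjgʊzɹn/.
Under (C)V, the unsyllabifiable consonants are /ʃ/, /j/, /z/, /ɹ/, /n/ (no codas are permitted; onsets are limited to one consonant).
Each unlicensed consonant becomes the onset of a new syllable: /ʃ/ → /ʃi/, /j/ → /ji/, /z/ → /zi/, /ɹ/ → /ɹi/, /n/ → /ni/.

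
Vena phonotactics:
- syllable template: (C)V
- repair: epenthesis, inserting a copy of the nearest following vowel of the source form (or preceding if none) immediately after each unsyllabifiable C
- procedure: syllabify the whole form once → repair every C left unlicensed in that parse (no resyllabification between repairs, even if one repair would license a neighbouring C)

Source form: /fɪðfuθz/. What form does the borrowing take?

The consonants /ð/, /θ/, /z/ cannot be parsed into a legal (C)V syllable (no codas are permitted; onsets are limited to one consonant).
Inserting the epenthetic vowel yields /ð/ → /ðu/, /θ/ → /θu/, /z/ → /zu/.

fɪðufuθuzu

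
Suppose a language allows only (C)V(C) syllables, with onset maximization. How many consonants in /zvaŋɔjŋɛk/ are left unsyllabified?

1

The consonants /z/ cannot be parsed into a legal (C)V(C) syllable (at most one coda consonant is licensed; onsets are limited to one consonant).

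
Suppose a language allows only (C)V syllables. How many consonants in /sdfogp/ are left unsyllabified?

4

Under (C)V, the unsyllabifiable consonants are /s/, /d/, /g/, /p/ (no codas are permitted; onsets are limited to one consonant).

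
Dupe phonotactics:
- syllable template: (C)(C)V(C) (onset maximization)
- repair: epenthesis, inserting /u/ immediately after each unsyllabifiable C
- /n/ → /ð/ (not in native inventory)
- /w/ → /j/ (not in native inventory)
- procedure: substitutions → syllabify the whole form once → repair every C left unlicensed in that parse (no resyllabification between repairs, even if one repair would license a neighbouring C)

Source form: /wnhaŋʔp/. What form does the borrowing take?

Substitution: /w/ → /j/, /n/ → /ð/, giving /jðhaŋʔp/.
Syllabifying with onset maximization leaves /j/, /ʔ/, /p/ stranded (at most one coda consonant is licensed; onsets may contain at most 2 consonants).
Inserting the epenthetic vowel yields /j/ → /ju/, /ʔ/ → /ʔu/, /p/ → /pu/.

juðhaŋʔupu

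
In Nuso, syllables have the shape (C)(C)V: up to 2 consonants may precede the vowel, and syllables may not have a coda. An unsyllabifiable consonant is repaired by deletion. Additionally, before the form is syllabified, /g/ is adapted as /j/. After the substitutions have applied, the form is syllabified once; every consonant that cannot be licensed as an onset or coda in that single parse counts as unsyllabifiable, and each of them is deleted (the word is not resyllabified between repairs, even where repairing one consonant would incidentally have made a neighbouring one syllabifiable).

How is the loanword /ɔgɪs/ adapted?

Substitution: /g/ → /j/, giving /ɔjɪs/.
Syllabifying with onset maximization leaves /s/ stranded (no codas are permitted; onsets may contain at most 2 consonants).
Each unlicensed consonant is deleted: /s/.

ɔjɪ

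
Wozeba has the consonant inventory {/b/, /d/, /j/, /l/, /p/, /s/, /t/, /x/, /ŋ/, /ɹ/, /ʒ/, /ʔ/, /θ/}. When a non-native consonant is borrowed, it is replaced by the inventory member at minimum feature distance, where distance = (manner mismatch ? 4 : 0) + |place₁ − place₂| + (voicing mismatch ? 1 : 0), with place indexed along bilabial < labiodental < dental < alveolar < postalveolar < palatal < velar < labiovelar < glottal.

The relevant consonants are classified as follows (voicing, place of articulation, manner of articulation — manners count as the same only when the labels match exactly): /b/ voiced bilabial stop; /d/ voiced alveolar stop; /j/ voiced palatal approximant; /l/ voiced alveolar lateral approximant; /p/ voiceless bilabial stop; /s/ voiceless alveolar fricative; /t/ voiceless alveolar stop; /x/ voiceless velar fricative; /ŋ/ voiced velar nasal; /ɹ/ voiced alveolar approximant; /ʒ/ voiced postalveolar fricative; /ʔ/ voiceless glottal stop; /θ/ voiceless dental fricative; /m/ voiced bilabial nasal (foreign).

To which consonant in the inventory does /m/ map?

b

/b/ is closest: manner differs (nasal→stop, +4), place distance 0 (bilabial→bilabial), same voicing; total 4. Next closest is /p/ at distance 5.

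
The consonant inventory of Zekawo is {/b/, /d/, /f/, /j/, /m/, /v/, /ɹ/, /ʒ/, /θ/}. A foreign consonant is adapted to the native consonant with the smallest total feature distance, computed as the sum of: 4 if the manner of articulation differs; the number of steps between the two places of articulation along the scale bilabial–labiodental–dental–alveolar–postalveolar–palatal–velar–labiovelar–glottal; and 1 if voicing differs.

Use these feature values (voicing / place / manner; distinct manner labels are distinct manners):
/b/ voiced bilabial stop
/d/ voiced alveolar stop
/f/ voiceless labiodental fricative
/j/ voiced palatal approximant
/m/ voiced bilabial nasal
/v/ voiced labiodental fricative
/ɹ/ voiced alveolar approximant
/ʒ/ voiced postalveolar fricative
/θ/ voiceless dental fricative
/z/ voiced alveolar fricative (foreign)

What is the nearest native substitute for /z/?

/ʒ/ is closest: same manner (fricative), place distance 1 (alveolar→postalveolar), same voicing; total 1. Next closest is /v/ at distance 2.

ʒ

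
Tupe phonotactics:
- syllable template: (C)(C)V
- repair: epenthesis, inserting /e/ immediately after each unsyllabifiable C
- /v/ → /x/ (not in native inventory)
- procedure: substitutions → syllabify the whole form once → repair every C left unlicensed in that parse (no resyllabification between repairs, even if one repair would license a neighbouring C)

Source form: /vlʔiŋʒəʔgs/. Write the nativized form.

xelʔiŋʒəʔegese

Substitution: /v/ → /x/, giving /xlʔiŋʒəʔgs/.
The consonants /x/, /ʔ/, /g/, /s/ cannot be parsed into a legal (C)(C)V syllable (no codas are permitted; onsets may contain at most 2 consonants).
Epenthesis after each stranded consonant: /x/ → /xe/, /ʔ/ → /ʔe/, /g/ → /ge/, /s/ → /se/.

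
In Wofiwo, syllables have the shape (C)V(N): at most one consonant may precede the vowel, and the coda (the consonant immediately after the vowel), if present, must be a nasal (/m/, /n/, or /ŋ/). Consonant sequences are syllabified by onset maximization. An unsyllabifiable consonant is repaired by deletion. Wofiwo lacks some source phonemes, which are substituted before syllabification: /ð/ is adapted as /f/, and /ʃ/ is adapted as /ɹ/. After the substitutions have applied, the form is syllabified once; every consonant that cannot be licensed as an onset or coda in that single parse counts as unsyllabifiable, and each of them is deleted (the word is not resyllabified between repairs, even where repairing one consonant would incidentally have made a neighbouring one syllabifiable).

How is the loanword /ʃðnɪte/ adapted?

nɪte

Substitution: /ʃ/ → /ɹ/, /ð/ → /f/, giving /ɹfnɪte/.
The consonants /ɹ/, /f/ cannot be parsed into a legal (C)V(N) syllable (only a nasal (/m/, /n/, or /ŋ/) is licensed in coda position; onsets are limited to one consonant).
Each unlicensed consonant is deleted: /ɹ/, /f/.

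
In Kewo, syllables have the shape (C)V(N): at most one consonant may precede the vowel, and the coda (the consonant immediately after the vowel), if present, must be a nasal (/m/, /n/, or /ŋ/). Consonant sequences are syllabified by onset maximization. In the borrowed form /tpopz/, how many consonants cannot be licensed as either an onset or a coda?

The consonants /t/, /p/, /z/ cannot be parsed into a legal (C)V(N) syllable (only a nasal (/m/, /n/, or /ŋ/) is licensed in coda position; onsets are limited to one consonant).

3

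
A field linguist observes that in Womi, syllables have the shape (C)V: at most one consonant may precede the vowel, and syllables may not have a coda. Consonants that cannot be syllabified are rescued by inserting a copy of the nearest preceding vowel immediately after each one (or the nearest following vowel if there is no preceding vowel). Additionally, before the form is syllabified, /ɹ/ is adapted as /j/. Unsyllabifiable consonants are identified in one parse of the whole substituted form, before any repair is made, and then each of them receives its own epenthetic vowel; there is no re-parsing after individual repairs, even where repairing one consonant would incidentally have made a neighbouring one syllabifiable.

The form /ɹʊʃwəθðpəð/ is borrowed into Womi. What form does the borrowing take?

Substitution: /ɹ/ → /j/, giving /jʊʃwəθðpəð/.
Syllabifying with onset maximization leaves /ʃ/, /θ/, /ð/, /ð/ stranded (no codas are permitted; onsets are limited to one consonant).
Inserting the epenthetic vowel yields /ʃ/ → /ʃʊ/, /θ/ → /θə/, /ð/ → /ðə/, /ð/ → /ðə/.

jʊʃʊwəθəðəpəðə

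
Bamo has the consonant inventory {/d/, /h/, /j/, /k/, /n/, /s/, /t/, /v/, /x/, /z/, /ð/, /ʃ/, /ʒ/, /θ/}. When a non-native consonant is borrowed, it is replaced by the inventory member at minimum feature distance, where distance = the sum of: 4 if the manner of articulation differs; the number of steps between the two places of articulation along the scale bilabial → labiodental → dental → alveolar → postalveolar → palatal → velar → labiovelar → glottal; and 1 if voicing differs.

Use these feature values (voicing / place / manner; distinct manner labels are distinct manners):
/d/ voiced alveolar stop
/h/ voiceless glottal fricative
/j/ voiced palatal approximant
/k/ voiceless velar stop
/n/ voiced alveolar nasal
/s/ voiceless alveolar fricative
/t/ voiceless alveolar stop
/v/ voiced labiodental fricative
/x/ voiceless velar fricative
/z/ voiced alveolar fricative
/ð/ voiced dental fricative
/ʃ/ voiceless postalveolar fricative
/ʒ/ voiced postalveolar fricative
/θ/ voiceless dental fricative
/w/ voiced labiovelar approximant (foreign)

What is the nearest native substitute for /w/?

/j/ is closest: same manner (approximant), place distance 2 (labiovelar→palatal), same voicing; total 2. Next closest is /h/ at distance 6.

j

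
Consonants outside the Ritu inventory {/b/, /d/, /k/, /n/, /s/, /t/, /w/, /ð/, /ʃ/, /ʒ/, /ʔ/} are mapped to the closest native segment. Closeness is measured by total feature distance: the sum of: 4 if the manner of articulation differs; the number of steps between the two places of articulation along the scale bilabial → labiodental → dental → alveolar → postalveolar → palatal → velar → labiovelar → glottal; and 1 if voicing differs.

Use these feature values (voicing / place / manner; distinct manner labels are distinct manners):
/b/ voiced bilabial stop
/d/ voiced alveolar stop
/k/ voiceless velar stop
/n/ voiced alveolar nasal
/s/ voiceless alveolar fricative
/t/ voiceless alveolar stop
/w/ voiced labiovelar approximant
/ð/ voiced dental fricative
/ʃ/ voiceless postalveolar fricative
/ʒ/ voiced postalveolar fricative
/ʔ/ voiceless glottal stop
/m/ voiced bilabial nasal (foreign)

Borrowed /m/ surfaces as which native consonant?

n

/n/ is closest: same manner (nasal), place distance 3 (bilabial→alveolar), same voicing; total 3. Next closest is /b/ at distance 4.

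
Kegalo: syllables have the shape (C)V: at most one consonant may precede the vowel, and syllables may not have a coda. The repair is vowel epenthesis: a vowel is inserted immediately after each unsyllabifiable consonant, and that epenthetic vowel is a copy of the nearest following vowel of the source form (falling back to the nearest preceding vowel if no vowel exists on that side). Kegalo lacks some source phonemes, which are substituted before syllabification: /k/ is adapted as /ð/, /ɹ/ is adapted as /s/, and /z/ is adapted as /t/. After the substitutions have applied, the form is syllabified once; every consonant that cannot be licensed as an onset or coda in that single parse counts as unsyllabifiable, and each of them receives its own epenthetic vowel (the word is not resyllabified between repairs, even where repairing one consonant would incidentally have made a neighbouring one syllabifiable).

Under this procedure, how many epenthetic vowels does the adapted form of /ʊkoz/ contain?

After substitution the input is /ʊðot/.
The unsyllabifiable consonants are /t/; each receives one epenthetic vowel.

1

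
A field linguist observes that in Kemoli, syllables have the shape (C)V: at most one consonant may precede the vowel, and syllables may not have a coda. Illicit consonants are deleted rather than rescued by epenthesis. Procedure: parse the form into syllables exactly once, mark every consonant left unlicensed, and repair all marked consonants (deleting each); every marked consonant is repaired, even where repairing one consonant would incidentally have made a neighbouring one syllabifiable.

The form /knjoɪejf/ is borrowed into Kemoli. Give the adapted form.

Syllabifying with onset maximization leaves /k/, /n/, /j/, /f/ stranded (no codas are permitted; onsets are limited to one consonant).
Each unlicensed consonant is deleted: /k/, /n/, /j/, /f/.

joɪe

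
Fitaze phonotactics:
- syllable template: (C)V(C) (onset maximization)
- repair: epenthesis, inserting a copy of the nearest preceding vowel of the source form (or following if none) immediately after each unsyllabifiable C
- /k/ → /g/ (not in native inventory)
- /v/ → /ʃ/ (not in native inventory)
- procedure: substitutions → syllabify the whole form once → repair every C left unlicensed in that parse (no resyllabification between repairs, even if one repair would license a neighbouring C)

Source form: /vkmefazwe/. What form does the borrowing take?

Substitution: /v/ → /ʃ/, /k/ → /g/, giving /ʃgmefazwe/.
Syllabifying with onset maximization leaves /ʃ/, /g/ stranded (at most one coda consonant is licensed; onsets are limited to one consonant).
Each unlicensed consonant becomes the onset of a new syllable: /ʃ/ → /ʃe/, /g/ → /ge/.

ʃegemefazwe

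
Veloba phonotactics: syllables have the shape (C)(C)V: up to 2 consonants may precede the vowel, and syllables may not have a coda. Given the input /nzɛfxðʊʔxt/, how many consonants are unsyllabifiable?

4

Under (C)(C)V, the unsyllabifiable consonants are /f/, /ʔ/, /x/, /t/ (no codas are permitted; onsets may contain at most 2 consonants).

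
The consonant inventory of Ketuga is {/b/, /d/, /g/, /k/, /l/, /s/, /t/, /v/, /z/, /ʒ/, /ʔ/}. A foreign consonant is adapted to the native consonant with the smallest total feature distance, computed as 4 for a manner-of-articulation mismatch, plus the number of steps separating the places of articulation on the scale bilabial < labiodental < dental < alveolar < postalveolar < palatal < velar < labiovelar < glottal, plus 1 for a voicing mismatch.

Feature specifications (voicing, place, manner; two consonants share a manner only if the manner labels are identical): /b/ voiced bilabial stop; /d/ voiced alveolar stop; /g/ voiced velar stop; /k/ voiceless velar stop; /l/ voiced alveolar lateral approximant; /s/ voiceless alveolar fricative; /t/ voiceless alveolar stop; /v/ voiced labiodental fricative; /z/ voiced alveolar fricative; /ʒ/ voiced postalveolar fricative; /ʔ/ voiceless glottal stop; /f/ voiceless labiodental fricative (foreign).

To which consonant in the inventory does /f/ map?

v

/v/ is closest: same manner (fricative), place distance 0 (labiodental→labiodental), voicing differs (+1); total 1. Next closest is /s/ at distance 2.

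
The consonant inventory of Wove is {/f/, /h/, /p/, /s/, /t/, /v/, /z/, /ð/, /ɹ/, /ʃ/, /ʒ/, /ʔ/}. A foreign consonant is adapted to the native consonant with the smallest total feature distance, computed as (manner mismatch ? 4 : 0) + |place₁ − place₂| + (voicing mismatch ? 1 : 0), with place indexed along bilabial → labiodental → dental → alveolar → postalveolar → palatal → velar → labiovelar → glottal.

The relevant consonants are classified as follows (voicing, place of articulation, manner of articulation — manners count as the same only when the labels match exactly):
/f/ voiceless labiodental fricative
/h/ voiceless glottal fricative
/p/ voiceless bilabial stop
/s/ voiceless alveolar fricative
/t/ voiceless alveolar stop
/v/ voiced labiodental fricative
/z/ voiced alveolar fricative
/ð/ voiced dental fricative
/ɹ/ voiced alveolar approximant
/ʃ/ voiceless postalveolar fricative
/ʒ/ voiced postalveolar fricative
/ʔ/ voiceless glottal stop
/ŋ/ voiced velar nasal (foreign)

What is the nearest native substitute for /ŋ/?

ʒ

/ʒ/ is closest: manner differs (nasal→fricative, +4), place distance 2 (velar→postalveolar), same voicing; total 6. Next closest is /h/ at distance 7.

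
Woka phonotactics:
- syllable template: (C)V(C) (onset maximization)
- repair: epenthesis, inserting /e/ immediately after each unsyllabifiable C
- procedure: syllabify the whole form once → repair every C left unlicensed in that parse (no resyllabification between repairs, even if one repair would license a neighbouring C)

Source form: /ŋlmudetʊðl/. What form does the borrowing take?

The consonants /ŋ/, /l/, /l/ cannot be parsed into a legal (C)V(C) syllable (at most one coda consonant is licensed; onsets are limited to one consonant).
Epenthesis after each stranded consonant: /ŋ/ → /ŋe/, /l/ → /le/, /l/ → /le/.

ŋelemudetʊðle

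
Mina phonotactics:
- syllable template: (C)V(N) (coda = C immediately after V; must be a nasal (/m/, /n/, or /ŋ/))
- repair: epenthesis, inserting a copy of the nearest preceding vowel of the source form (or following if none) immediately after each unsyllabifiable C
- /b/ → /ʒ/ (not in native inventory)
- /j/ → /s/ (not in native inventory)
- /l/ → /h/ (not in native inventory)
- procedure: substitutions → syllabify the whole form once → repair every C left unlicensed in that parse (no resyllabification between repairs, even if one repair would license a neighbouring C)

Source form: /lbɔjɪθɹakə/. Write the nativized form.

Substitution: /l/ → /h/, /b/ → /ʒ/, /j/ → /s/, giving /hʒɔsɪθɹakə/.
Syllabifying with onset maximization leaves /h/, /θ/ stranded (only a nasal (/m/, /n/, or /ŋ/) is licensed in coda position; onsets are limited to one consonant).
Inserting the epenthetic vowel yields /h/ → /hɔ/, /θ/ → /θɪ/.

hɔʒɔsɪθɪɹakə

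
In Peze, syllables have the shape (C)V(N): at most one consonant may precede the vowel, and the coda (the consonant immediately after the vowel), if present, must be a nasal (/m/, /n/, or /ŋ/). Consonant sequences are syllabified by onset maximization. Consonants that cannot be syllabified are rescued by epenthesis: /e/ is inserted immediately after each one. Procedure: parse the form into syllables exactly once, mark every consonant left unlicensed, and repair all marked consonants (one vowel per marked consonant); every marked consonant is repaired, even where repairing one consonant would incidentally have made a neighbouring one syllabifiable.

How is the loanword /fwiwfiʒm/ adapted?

fewiwefiʒeme

The consonants /f/, /w/, /ʒ/, /m/ cannot be parsed into a legal (C)V(N) syllable (only a nasal (/m/, /n/, or /ŋ/) is licensed in coda position; onsets are limited to one consonant).
Epenthesis after each stranded consonant: /f/ → /fe/, /w/ → /we/, /ʒ/ → /ʒe/, /m/ → /me/.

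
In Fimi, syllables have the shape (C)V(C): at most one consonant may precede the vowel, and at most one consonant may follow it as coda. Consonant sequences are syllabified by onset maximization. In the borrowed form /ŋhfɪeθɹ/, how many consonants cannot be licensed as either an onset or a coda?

3

Under (C)V(C), the unsyllabifiable consonants are /ŋ/, /h/, /ɹ/ (at most one coda consonant is licensed; onsets are limited to one consonant).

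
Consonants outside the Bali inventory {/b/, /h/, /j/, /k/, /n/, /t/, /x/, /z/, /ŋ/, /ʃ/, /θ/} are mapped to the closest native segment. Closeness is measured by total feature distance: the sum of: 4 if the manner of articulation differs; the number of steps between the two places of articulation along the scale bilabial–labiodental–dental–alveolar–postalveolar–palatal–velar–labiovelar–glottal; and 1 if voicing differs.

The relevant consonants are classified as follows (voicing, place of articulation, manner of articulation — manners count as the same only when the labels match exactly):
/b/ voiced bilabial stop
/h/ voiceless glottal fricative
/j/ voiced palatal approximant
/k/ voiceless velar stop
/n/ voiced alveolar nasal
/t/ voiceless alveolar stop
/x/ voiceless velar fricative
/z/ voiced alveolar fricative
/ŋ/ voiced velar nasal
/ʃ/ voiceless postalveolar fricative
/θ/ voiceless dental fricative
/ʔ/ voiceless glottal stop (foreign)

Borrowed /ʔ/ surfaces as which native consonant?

/k/ is closest: same manner (stop), place distance 2 (glottal→velar), same voicing; total 2. Next closest is /h/ at distance 4.

k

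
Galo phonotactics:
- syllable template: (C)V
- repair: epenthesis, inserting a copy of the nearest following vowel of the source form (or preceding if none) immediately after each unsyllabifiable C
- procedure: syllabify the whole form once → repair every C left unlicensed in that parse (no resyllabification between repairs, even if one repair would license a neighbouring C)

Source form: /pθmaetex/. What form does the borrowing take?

Under (C)V, the unsyllabifiable consonants are /p/, /θ/, /x/ (no codas are permitted; onsets are limited to one consonant).
Each unlicensed consonant becomes the onset of a new syllable: /p/ → /pa/, /θ/ → /θa/, /x/ → /xe/.

paθamaetexe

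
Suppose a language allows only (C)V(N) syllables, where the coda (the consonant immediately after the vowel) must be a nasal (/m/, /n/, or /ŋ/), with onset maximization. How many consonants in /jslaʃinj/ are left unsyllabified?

3

Under (C)V(N), the unsyllabifiable consonants are /j/, /s/, /j/ (only a nasal (/m/, /n/, or /ŋ/) is licensed in coda position; onsets are limited to one consonant).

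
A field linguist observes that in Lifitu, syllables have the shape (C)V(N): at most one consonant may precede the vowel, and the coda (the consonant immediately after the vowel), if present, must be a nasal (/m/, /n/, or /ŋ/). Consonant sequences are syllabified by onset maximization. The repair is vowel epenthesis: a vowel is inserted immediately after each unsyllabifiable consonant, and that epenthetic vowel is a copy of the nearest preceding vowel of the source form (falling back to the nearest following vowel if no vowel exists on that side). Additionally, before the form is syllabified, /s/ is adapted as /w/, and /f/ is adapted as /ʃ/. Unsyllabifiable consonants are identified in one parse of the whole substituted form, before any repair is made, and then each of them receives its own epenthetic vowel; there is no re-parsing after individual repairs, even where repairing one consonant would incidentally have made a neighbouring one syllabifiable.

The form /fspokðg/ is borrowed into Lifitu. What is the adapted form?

ʃowopokoðogo

Substitution: /f/ → /ʃ/, /s/ → /w/, giving /ʃwpokðg/.
Syllabifying with onset maximization leaves /ʃ/, /w/, /k/, /ð/, /g/ stranded (only a nasal (/m/, /n/, or /ŋ/) is licensed in coda position; onsets are limited to one consonant).
Inserting the epenthetic vowel yields /ʃ/ → /ʃo/, /w/ → /wo/, /k/ → /ko/, /ð/ → /ðo/, /g/ → /go/.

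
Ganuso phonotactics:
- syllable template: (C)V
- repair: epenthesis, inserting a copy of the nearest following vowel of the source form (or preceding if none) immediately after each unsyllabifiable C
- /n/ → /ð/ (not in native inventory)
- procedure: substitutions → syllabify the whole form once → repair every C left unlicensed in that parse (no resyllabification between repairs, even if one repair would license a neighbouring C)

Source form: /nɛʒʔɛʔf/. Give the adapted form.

Substitution: /n/ → /ð/, giving /ðɛʒʔɛʔf/.
The consonants /ʒ/, /ʔ/, /f/ cannot be parsed into a legal (C)V syllable (no codas are permitted; onsets are limited to one consonant).
Epenthesis after each stranded consonant: /ʒ/ → /ʒɛ/, /ʔ/ → /ʔɛ/, /f/ → /fɛ/.

ðɛʒɛʔɛʔɛfɛ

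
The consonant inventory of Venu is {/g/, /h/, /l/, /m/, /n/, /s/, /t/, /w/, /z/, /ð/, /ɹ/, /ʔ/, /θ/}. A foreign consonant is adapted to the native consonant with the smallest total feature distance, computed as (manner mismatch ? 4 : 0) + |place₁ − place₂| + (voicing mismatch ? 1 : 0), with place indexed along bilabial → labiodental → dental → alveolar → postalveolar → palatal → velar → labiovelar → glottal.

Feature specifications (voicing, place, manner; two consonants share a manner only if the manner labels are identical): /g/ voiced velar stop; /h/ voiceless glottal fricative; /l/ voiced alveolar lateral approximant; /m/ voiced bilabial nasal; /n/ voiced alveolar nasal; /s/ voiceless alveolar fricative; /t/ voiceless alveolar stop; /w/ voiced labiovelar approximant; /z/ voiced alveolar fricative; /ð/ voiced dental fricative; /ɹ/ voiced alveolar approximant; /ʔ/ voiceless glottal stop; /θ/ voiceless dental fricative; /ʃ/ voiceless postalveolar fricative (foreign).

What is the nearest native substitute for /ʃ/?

/s/ is closest: same manner (fricative), place distance 1 (postalveolar→alveolar), same voicing; total 1. Next closest is /z/ at distance 2.

s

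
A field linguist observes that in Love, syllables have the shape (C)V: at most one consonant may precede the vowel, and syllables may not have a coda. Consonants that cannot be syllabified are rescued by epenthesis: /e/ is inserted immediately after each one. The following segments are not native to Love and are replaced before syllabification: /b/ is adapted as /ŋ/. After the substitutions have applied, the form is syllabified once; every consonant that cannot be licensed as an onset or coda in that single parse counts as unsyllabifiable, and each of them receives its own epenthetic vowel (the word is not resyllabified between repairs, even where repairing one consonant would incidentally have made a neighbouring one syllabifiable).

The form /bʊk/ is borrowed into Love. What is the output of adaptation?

ŋʊke

Substitution: /b/ → /ŋ/, giving /ŋʊk/.
Under (C)V, the unsyllabifiable consonants are /k/ (no codas are permitted; onsets are limited to one consonant).
Epenthesis after each stranded consonant: /k/ → /ke/.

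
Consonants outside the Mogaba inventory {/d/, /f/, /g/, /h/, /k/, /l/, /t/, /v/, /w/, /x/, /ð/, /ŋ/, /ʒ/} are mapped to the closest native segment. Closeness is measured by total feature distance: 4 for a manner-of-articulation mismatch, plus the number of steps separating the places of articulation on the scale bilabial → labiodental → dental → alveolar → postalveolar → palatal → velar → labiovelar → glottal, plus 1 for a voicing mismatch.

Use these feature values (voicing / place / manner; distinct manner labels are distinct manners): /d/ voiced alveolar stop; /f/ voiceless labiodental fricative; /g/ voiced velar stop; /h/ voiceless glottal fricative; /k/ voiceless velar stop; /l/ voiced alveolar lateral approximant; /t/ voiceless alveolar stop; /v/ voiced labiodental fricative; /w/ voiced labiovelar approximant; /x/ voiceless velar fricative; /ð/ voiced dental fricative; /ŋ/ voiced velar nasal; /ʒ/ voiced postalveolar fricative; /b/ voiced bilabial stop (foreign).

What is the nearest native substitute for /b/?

d

/d/ is closest: same manner (stop), place distance 3 (bilabial→alveolar), same voicing; total 3. Next closest is /t/ at distance 4.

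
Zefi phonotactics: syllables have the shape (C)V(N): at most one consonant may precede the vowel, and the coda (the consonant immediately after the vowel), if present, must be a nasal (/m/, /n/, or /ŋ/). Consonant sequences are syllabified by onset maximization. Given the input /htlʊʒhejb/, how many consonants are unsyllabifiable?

Syllabifying with onset maximization leaves /h/, /t/, /ʒ/, /j/, /b/ stranded (only a nasal (/m/, /n/, or /ŋ/) is licensed in coda position; onsets are limited to one consonant).

5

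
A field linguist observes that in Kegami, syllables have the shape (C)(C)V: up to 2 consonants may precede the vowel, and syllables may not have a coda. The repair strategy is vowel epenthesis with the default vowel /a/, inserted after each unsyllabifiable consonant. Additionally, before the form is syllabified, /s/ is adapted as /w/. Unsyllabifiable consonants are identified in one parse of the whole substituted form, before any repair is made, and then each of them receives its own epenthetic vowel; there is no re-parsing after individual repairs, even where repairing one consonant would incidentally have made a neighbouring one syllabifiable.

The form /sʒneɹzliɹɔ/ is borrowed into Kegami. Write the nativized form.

Substitution: /s/ → /w/, giving /wʒneɹzliɹɔ/.
The consonants /w/, /ɹ/ cannot be parsed into a legal (C)(C)V syllable (no codas are permitted; onsets may contain at most 2 consonants).
Inserting the epenthetic vowel yields /w/ → /wa/, /ɹ/ → /ɹa/.

waʒneɹazliɹɔ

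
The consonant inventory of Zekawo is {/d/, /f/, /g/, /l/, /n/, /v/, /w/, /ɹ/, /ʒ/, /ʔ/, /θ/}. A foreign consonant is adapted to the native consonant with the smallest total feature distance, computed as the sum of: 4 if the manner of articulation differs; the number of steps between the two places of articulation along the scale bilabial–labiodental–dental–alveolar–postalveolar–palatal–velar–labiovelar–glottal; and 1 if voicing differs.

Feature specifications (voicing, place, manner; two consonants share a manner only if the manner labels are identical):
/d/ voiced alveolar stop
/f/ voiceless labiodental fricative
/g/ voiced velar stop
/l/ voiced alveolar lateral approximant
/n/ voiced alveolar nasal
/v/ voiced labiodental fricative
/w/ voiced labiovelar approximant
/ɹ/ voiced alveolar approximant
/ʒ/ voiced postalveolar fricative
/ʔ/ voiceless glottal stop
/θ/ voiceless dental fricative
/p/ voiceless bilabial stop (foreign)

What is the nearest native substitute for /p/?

d

/d/ is closest: same manner (stop), place distance 3 (bilabial→alveolar), voicing differs (+1); total 4. Next closest is /f/ at distance 5.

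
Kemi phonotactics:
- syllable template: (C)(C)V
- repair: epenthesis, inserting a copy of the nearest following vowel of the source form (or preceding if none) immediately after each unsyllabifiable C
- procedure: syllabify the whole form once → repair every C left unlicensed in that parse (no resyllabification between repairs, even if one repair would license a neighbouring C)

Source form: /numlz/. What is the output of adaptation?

The consonants /m/, /l/, /z/ cannot be parsed into a legal (C)(C)V syllable (no codas are permitted; onsets may contain at most 2 consonants).
Inserting the epenthetic vowel yields /m/ → /mu/, /l/ → /lu/, /z/ → /zu/.

numuluzu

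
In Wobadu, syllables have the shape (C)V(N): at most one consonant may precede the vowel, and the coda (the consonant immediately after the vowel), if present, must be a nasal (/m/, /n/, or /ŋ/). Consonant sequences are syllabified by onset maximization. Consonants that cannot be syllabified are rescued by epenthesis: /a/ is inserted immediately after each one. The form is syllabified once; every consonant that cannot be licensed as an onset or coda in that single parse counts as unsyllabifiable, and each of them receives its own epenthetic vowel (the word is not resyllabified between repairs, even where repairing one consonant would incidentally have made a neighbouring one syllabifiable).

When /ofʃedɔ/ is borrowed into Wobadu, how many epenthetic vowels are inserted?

1

The unsyllabifiable consonants are /f/; each receives one epenthetic vowel.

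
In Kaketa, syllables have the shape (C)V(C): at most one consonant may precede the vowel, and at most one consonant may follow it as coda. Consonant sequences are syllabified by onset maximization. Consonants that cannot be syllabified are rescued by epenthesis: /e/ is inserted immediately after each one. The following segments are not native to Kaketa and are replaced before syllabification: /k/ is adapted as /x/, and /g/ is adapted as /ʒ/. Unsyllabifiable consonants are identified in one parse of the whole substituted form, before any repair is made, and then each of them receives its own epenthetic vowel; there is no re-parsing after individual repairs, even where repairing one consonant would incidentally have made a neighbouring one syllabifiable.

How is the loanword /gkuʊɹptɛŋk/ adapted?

ʒexuʊɹpetɛŋxe

Substitution: /g/ → /ʒ/, /k/ → /x/, giving /ʒxuʊɹptɛŋx/.
The consonants /ʒ/, /p/, /x/ cannot be parsed into a legal (C)V(C) syllable (at most one coda consonant is licensed; onsets are limited to one consonant).
Each unlicensed consonant becomes the onset of a new syllable: /ʒ/ → /ʒe/, /p/ → /pe/, /x/ → /xe/.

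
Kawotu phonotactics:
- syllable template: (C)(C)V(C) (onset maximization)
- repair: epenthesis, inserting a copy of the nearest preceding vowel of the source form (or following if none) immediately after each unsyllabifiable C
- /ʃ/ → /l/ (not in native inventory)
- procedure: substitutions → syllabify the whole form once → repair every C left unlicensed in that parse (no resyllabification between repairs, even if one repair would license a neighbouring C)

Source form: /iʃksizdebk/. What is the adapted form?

ilksizdebke

Substitution: /ʃ/ → /l/, giving /ilksizdebk/.
The consonants /k/ cannot be parsed into a legal (C)(C)V(C) syllable (at most one coda consonant is licensed; onsets may contain at most 2 consonants).
Epenthesis after each stranded consonant: /k/ → /ke/.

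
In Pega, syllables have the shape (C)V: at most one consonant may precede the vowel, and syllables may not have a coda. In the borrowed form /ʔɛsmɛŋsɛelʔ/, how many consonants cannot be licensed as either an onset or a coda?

The consonants /s/, /ŋ/, /l/, /ʔ/ cannot be parsed into a legal (C)V syllable (no codas are permitted; onsets are limited to one consonant).

4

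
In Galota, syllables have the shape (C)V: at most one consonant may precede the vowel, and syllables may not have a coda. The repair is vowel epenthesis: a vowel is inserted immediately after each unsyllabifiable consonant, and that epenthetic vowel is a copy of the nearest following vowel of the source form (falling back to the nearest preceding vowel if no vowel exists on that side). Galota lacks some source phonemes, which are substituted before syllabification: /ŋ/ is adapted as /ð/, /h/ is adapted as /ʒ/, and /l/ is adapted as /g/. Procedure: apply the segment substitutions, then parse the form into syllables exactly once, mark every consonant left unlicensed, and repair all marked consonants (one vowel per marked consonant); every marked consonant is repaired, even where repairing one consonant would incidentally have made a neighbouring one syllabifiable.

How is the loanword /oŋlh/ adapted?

oðogoʒo

Substitution: /ŋ/ → /ð/, /l/ → /g/, /h/ → /ʒ/, giving /oðgʒ/.
Syllabifying with onset maximization leaves /ð/, /g/, /ʒ/ stranded (no codas are permitted; onsets are limited to one consonant).
Epenthesis after each stranded consonant: /ð/ → /ðo/, /g/ → /go/, /ʒ/ → /ʒo/.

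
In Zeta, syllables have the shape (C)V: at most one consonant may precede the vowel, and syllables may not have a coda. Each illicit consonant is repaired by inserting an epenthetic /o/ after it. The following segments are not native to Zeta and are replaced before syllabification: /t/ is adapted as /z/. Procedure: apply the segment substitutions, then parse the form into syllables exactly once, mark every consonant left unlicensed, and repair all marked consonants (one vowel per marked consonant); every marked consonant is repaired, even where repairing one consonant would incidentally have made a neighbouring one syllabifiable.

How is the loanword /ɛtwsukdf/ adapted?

ɛzowosukodofo

Substitution: /t/ → /z/, giving /ɛzwsukdf/.
Under (C)V, the unsyllabifiable consonants are /z/, /w/, /k/, /d/, /f/ (no codas are permitted; onsets are limited to one consonant).
Each unlicensed consonant becomes the onset of a new syllable: /z/ → /zo/, /w/ → /wo/, /k/ → /ko/, /d/ → /do/, /f/ → /fo/.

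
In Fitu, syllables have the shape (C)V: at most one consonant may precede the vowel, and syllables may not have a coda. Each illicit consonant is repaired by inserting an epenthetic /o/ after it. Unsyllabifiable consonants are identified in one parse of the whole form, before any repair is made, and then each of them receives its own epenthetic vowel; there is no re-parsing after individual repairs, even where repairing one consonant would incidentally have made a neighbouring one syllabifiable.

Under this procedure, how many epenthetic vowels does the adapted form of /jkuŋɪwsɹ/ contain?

The unsyllabifiable consonants are /j/, /w/, /s/, /ɹ/; each receives one epenthetic vowel.

4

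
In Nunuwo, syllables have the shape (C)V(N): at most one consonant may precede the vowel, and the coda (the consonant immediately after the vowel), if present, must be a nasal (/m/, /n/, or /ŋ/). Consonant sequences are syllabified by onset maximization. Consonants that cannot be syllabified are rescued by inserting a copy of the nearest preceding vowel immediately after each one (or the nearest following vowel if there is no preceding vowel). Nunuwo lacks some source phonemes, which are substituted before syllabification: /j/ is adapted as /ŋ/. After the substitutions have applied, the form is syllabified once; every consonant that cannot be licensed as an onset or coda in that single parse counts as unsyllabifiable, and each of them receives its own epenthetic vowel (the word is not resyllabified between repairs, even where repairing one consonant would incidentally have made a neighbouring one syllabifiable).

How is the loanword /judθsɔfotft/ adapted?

Substitution: /j/ → /ŋ/, giving /ŋudθsɔfotft/.
The consonants /d/, /θ/, /t/, /f/, /t/ cannot be parsed into a legal (C)V(N) syllable (only a nasal (/m/, /n/, or /ŋ/) is licensed in coda position; onsets are limited to one consonant).
Inserting the epenthetic vowel yields /d/ → /du/, /θ/ → /θu/, /t/ → /to/, /f/ → /fo/, /t/ → /to/.

ŋuduθusɔfotofoto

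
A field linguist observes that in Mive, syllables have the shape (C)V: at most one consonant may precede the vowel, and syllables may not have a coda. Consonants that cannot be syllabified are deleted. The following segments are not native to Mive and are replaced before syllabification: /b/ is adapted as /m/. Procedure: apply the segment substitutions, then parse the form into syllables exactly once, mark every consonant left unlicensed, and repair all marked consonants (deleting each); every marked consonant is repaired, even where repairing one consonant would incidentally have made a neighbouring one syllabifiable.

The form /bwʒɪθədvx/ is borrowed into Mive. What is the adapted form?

Substitution: /b/ → /m/, giving /mwʒɪθədvx/.
Syllabifying with onset maximization leaves /m/, /w/, /d/, /v/, /x/ stranded (no codas are permitted; onsets are limited to one consonant).
Deletion applies to /m/, /w/, /d/, /v/, /x/.

ʒɪθə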